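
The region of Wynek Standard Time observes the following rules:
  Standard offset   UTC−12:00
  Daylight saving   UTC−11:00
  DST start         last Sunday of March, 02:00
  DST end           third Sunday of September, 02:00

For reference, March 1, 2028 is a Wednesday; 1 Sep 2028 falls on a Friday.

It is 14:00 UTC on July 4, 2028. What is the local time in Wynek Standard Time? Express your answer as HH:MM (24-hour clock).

03:00

1 March 2028 is a Wednesday, so Sundays fall on 5, 12, 19, 26; the last is March 26.
1 September 2028 is a Friday, so the first Sunday is September 3 and the third is September 17.
At the standard offset (UTC−12:00), 14:00 UTC − 12h = 02:00 Wynek Standard Time standard time.
The standard-time date in Wynek Standard Time, July 4, 2028, falls between 26 March and 17 September, so daylight saving is in effect and Wynek Standard Time is at UTC−11:00.
14:00 UTC − 11h = 03:00 local.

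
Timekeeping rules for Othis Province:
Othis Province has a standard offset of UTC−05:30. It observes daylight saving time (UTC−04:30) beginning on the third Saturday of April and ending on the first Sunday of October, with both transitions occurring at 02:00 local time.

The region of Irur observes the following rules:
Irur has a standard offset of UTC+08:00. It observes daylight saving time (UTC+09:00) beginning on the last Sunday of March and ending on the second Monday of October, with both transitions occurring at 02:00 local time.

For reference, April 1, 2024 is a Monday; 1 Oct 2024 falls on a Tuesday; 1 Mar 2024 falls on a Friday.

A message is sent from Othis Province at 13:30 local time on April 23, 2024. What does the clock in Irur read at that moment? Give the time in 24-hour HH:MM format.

1 April 2024 is a Monday, so the first Saturday is April 6 and the third is April 20.
1 October 2024 is a Tuesday, so the first Sunday is October 6.
April 23, 2024 lies within the daylight-saving period (20 April – 6 October), so Othis Province is on daylight time, UTC−04:30.
13:30 Othis Province + 4h30m = 18:00 UTC.
1 March 2024 is a Friday, so Sundays fall on 3, 10, 17, 24, 31; the last is March 31.
1 October 2024 is a Tuesday, so the first Monday is October 7 and the second is October 14.
At the standard offset (UTC+08:00), 18:00 UTC + 8h = 02:00 Irur standard time (rolling into the next day, 24 April 2024).
Daylight saving runs 31 March – 14 October; the standard-time date in Irur, April 24, 2024, is inside that window, so Irur is at UTC+09:00.
18:00 UTC + 9h = 03:00 Irur (rolling into the next day, 24 April 2024).

03:00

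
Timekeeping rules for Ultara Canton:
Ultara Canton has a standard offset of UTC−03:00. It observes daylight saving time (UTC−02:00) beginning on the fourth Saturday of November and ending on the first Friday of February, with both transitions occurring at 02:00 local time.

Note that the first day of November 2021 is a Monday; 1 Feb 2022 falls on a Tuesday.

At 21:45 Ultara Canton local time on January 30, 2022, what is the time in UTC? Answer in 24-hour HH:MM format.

1 November 2021 is a Monday, so the first Saturday is November 6 and the fourth is November 27.
1 February 2022 is a Tuesday, so the first Friday is February 4.
Daylight saving runs 27 November 2021 – 4 February 2022; January 30, 2022 is inside that window, so Ultara Canton is at UTC−02:00.
21:45 local + 2h = 23:45 UTC.

23:45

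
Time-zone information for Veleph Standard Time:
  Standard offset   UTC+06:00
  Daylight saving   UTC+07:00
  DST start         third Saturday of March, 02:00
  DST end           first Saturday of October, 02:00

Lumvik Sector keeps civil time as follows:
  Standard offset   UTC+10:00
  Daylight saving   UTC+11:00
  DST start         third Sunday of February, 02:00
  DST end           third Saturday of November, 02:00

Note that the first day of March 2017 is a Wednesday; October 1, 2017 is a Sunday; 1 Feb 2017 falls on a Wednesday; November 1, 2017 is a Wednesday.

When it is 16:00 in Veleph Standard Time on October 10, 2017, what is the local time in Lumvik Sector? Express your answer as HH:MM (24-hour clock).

21:00

1 March 2017 is a Wednesday, so the first Saturday is March 4 and the third is March 18.
1 October 2017 is a Sunday, so the first Saturday is October 7.
October 10, 2017 is outside the daylight-saving period (18 March – 7 October), so Veleph Standard Time is on standard time, UTC+06:00.
16:00 Veleph Standard Time − 6h = 10:00 UTC.
1 February 2017 is a Wednesday, so the first Sunday is February 5 and the third is February 19.
1 November 2017 is a Wednesday, so the first Saturday is November 4 and the third is November 18.
At the standard offset (UTC+10:00), 10:00 UTC + 10h = 20:00 Lumvik Sector standard time.
The standard-time date in Lumvik Sector, October 10, 2017, lies within the daylight-saving period (19 February – 18 November), so Lumvik Sector is on daylight time, UTC+11:00.
10:00 UTC + 11h = 21:00 Lumvik Sector.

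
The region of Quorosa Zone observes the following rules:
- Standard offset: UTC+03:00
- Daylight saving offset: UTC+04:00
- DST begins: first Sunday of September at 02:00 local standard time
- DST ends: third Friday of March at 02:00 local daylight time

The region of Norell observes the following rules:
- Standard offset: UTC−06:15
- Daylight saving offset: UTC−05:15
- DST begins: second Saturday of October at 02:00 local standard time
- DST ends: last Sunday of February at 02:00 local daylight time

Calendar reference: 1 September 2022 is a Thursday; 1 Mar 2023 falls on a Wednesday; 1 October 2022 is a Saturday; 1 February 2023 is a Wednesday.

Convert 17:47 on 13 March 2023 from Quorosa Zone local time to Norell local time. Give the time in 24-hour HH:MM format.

1 September 2022 is a Thursday, so the first Sunday is September 4.
1 March 2023 is a Wednesday, so the first Friday is March 3 and the third is March 17.
Daylight saving runs 4 September 2022 – 17 March 2023; 13 March 2023 is inside that window, so Quorosa Zone is at UTC+04:00.
17:47 Quorosa Zone − 4h = 13:47 UTC.
1 October 2022 is a Saturday, so the first Saturday is October 1 and the second is October 8.
1 February 2023 is a Wednesday, so Sundays fall on 5, 12, 19, 26; the last is February 26.
At the standard offset (UTC−06:15), 13:47 UTC − 6h15m = 07:32 Norell standard time.
The standard-time date in Norell, 13 March 2023, is outside the daylight-saving period (8 October 2022 – 26 February 2023), so Norell is on standard time, UTC−06:15.
13:47 UTC − 6h15m = 07:32 Norell.

07:32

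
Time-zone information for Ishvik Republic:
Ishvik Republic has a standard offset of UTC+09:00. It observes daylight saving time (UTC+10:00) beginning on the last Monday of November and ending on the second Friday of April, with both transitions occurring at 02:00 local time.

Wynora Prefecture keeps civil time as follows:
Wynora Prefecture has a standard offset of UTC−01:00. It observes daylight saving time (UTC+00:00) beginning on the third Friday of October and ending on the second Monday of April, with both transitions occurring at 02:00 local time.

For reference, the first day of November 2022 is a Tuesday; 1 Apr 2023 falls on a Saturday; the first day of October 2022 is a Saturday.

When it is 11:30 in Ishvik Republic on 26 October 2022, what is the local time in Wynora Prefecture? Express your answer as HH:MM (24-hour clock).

02:30

1 November 2022 is a Tuesday, so Mondays fall on 7, 14, 21, 28; the last is November 28.
1 April 2023 is a Saturday, so the first Friday is April 7 and the second is April 14.
26 October 2022 does not fall between 28 November 2022 and 14 April 2023, so daylight saving is not in effect and Ishvik Republic is at UTC+09:00.
11:30 Ishvik Republic − 9h = 02:30 UTC.
1 October 2022 is a Saturday, so the first Friday is October 7 and the third is October 21.
1 April 2023 is a Saturday, so the first Monday is April 3 and the second is April 10.
At the standard offset (UTC−01:00), 02:30 UTC − 1h = 01:30 Wynora Prefecture standard time.
The standard-time date in Wynora Prefecture, 26 October 2022, falls between 21 October 2022 and 10 April 2023, so daylight saving is in effect and Wynora Prefecture is at UTC+00:00.
02:30 UTC + 0h = 02:30 Wynora Prefecture.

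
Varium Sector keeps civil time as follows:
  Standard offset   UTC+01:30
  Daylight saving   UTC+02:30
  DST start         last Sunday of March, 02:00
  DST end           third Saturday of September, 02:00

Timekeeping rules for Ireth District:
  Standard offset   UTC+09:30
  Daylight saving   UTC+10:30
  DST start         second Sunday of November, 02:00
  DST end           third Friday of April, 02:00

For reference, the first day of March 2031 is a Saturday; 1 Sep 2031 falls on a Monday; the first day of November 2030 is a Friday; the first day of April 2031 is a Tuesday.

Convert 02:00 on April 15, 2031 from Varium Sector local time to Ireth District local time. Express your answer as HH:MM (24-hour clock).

1 March 2031 is a Saturday, so Sundays fall on 2, 9, 16, 23, 30; the last is March 30.
1 September 2031 is a Monday, so the first Saturday is September 6 and the third is September 20.
April 15, 2031 lies within the daylight-saving period (30 March – 20 September), so Varium Sector is on daylight time, UTC+02:30.
02:00 Varium Sector − 2h30m = 23:30 UTC (rolling into the previous day, 14 April 2031).
1 November 2030 is a Friday, so the first Sunday is November 3 and the second is November 10.
1 April 2031 is a Tuesday, so the first Friday is April 4 and the third is April 18.
At the standard offset (UTC+09:30), 23:30 UTC + 9h30m = 09:00 Ireth District standard time (rolling into the next day, 15 April 2031).
Daylight saving runs 10 November 2030 – 18 April 2031; the standard-time date in Ireth District, April 15, 2031, is inside that window, so Ireth District is at UTC+10:30.
23:30 UTC + 10h30m = 10:00 Ireth District (rolling into the next day, 15 April 2031).

10:00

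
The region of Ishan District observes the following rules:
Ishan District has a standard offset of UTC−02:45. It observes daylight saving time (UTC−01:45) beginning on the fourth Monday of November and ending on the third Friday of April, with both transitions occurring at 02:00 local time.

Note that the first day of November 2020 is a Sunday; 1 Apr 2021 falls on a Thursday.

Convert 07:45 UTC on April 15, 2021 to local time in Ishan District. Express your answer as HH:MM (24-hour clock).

06:00

1 November 2020 is a Sunday, so the first Monday is November 2 and the fourth is November 23.
1 April 2021 is a Thursday, so the first Friday is April 2 and the third is April 16.
At the standard offset (UTC−02:45), 07:45 UTC − 2h45m = 05:00 Ishan District standard time.
Daylight saving runs 23 November 2020 – 16 April 2021; the standard-time date in Ishan District, April 15, 2021, is inside that window, so Ishan District is at UTC−01:45.
07:45 UTC − 1h45m = 06:00 local.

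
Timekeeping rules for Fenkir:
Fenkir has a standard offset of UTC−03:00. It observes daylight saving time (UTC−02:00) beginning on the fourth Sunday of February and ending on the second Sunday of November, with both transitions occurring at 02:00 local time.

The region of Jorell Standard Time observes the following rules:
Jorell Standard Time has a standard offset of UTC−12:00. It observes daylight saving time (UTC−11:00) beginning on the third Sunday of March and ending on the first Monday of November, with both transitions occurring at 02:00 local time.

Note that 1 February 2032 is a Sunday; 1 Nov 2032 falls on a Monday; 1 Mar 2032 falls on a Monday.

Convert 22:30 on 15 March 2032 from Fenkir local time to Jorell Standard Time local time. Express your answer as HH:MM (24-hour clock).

12:30

1 February 2032 is a Sunday, so the first Sunday is February 1 and the fourth is February 22.
1 November 2032 is a Monday, so the first Sunday is November 7 and the second is November 14.
Daylight saving runs 22 February – 14 November; 15 March 2032 is inside that window, so Fenkir is at UTC−02:00.
22:30 Fenkir + 2h = 00:30 UTC (rolling into the next day, 16 March 2032).
1 March 2032 is a Monday, so the first Sunday is March 7 and the third is March 21.
1 November 2032 is a Monday, so the first Monday is November 1.
At the standard offset (UTC−12:00), 00:30 UTC − 12h = 12:30 Jorell Standard Time standard time (rolling into the previous day, 15 March 2032).
The standard-time date in Jorell Standard Time, 15 March 2032, is outside the daylight-saving period (21 March – 1 November), so Jorell Standard Time is on standard time, UTC−12:00.
00:30 UTC − 12h = 12:30 Jorell Standard Time (rolling into the previous day, 15 March 2032).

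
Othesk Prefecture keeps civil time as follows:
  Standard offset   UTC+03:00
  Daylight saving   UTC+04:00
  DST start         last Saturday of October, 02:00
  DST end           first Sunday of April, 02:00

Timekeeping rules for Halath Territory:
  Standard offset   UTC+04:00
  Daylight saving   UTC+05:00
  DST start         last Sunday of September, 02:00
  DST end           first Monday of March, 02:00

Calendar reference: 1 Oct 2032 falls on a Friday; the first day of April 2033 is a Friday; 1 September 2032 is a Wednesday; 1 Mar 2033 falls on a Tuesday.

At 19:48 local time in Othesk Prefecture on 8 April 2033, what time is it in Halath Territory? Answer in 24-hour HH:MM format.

20:48

1 October 2032 is a Friday, so Saturdays fall on 2, 9, 16, 23, 30; the last is October 30.
1 April 2033 is a Friday, so the first Sunday is April 3.
8 April 2033 does not fall between 30 October 2032 and 3 April 2033, so daylight saving is not in effect and Othesk Prefecture is at UTC+03:00.
19:48 Othesk Prefecture − 3h = 16:48 UTC.
1 September 2032 is a Wednesday, so Sundays fall on 5, 12, 19, 26; the last is September 26.
1 March 2033 is a Tuesday, so the first Monday is March 7.
At the standard offset (UTC+04:00), 16:48 UTC + 4h = 20:48 Halath Territory standard time.
Daylight saving runs 26 September 2032 – 7 March 2033; the standard-time date in Halath Territory, 8 April 2033, is outside that window, so Halath Territory is on standard time at UTC+04:00.
16:48 UTC + 4h = 20:48 Halath Territory.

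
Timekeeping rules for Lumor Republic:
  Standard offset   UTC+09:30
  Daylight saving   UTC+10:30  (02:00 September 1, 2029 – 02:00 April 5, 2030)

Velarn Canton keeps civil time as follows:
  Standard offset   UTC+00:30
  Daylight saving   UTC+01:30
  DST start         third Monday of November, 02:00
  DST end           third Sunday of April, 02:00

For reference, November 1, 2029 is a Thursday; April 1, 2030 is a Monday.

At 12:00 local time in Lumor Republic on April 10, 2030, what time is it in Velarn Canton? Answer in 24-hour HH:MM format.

04:00

April 10, 2030 is outside the daylight-saving period (1 September 2029 – 5 April 2030), so Lumor Republic is on standard time, UTC+09:30.
12:00 Lumor Republic − 9h30m = 02:30 UTC.
1 November 2029 is a Thursday, so the first Monday is November 5 and the third is November 19.
1 April 2030 is a Monday, so the first Sunday is April 7 and the third is April 21.
At the standard offset (UTC+00:30), 02:30 UTC + 0h30m = 03:00 Velarn Canton standard time.
The standard-time date in Velarn Canton, April 10, 2030, lies within the daylight-saving period (19 November 2029 – 21 April 2030), so Velarn Canton is on daylight time, UTC+01:30.
02:30 UTC + 1h30m = 04:00 Velarn Canton.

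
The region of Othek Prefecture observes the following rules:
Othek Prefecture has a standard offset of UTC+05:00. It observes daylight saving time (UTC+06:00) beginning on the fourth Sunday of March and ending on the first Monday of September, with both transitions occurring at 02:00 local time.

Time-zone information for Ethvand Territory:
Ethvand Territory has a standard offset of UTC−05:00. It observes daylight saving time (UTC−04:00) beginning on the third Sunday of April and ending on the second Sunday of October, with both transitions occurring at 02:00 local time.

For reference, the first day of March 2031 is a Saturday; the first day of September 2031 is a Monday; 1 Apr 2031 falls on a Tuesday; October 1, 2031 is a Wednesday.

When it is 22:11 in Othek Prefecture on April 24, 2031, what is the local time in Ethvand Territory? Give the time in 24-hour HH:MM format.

1 March 2031 is a Saturday, so the first Sunday is March 2 and the fourth is March 23.
1 September 2031 is a Monday, so the first Monday is September 1.
April 24, 2031 lies within the daylight-saving period (23 March – 1 September), so Othek Prefecture is on daylight time, UTC+06:00.
22:11 Othek Prefecture − 6h = 16:11 UTC.
1 April 2031 is a Tuesday, so the first Sunday is April 6 and the third is April 20.
1 October 2031 is a Wednesday, so the first Sunday is October 5 and the second is October 12.
At the standard offset (UTC−05:00), 16:11 UTC − 5h = 11:11 Ethvand Territory standard time.
Daylight saving runs 20 April – 12 October; the standard-time date in Ethvand Territory, April 24, 2031, is inside that window, so Ethvand Territory is at UTC−04:00.
16:11 UTC − 4h = 12:11 Ethvand Territory.

12:11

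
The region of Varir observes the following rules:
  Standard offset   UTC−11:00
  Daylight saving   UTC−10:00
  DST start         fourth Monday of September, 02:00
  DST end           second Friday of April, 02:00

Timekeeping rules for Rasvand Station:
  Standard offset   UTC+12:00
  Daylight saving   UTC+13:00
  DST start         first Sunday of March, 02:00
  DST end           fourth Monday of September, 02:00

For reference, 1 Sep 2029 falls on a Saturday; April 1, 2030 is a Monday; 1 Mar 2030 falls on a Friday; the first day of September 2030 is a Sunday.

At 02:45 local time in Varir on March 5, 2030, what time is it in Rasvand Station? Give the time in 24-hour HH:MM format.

1 September 2029 is a Saturday, so the first Monday is September 3 and the fourth is September 24.
1 April 2030 is a Monday, so the first Friday is April 5 and the second is April 12.
March 5, 2030 falls between 24 September 2029 and 12 April 2030, so daylight saving is in effect and Varir is at UTC−10:00.
02:45 Varir + 10h = 12:45 UTC.
1 March 2030 is a Friday, so the first Sunday is March 3.
1 September 2030 is a Sunday, so the first Monday is September 2 and the fourth is September 23.
At the standard offset (UTC+12:00), 12:45 UTC + 12h = 00:45 Rasvand Station standard time (rolling into the next day, 6 March 2030).
Daylight saving runs 3 March – 23 September; the standard-time date in Rasvand Station, March 6, 2030, is inside that window, so Rasvand Station is at UTC+13:00.
12:45 UTC + 13h = 01:45 Rasvand Station (rolling into the next day, 6 March 2030).

01:45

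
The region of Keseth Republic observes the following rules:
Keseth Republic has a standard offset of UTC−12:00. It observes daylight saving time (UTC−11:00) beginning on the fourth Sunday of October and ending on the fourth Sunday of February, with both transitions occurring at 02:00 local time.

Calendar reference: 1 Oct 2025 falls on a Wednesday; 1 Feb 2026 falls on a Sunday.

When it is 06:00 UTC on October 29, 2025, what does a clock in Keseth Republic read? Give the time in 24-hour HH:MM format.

19:00

1 October 2025 is a Wednesday, so the first Sunday is October 5 and the fourth is October 26.
1 February 2026 is a Sunday, so the first Sunday is February 1 and the fourth is February 22.
At the standard offset (UTC−12:00), 06:00 UTC − 12h = 18:00 Keseth Republic standard time (rolling into the previous day, 28 October 2025).
The standard-time date in Keseth Republic, October 28, 2025, lies within the daylight-saving period (26 October 2025 – 22 February 2026), so Keseth Republic is on daylight time, UTC−11:00.
06:00 UTC − 11h = 19:00 local (rolling into the previous day, 28 October 2025).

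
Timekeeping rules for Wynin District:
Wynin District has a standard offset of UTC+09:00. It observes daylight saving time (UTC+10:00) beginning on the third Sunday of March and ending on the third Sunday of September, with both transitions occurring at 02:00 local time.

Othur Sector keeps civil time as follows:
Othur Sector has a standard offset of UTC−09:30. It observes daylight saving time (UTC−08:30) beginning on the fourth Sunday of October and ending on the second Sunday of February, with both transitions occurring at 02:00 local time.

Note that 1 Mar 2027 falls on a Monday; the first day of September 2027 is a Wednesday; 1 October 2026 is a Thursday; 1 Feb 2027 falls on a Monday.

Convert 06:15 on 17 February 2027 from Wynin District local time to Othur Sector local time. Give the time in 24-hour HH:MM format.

1 March 2027 is a Monday, so the first Sunday is March 7 and the third is March 21.
1 September 2027 is a Wednesday, so the first Sunday is September 5 and the third is September 19.
17 February 2027 is outside the daylight-saving period (21 March – 19 September), so Wynin District is on standard time, UTC+09:00.
06:15 Wynin District − 9h = 21:15 UTC (rolling into the previous day, 16 February 2027).
1 October 2026 is a Thursday, so the first Sunday is October 4 and the fourth is October 25.
1 February 2027 is a Monday, so the first Sunday is February 7 and the second is February 14.
At the standard offset (UTC−09:30), 21:15 UTC − 9h30m = 11:45 Othur Sector standard time.
The standard-time date in Othur Sector, 16 February 2027, does not fall between 25 October 2026 and 14 February 2027, so daylight saving is not in effect and Othur Sector is at UTC−09:30.
21:15 UTC − 9h30m = 11:45 Othur Sector.

11:45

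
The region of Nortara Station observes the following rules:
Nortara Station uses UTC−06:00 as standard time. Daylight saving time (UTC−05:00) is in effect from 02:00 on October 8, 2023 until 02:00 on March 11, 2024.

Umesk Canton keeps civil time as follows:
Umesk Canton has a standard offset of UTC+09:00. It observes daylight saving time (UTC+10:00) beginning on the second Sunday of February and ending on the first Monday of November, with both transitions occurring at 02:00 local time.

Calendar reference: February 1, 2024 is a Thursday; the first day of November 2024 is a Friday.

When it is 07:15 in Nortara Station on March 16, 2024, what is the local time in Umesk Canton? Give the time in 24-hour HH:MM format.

March 16, 2024 is outside the daylight-saving period (8 October 2023 – 11 March 2024), so Nortara Station is on standard time, UTC−06:00.
07:15 Nortara Station + 6h = 13:15 UTC.
1 February 2024 is a Thursday, so the first Sunday is February 4 and the second is February 11.
1 November 2024 is a Friday, so the first Monday is November 4.
At the standard offset (UTC+09:00), 13:15 UTC + 9h = 22:15 Umesk Canton standard time.
The standard-time date in Umesk Canton, March 16, 2024, lies within the daylight-saving period (11 February – 4 November), so Umesk Canton is on daylight time, UTC+10:00.
13:15 UTC + 10h = 23:15 Umesk Canton.

23:15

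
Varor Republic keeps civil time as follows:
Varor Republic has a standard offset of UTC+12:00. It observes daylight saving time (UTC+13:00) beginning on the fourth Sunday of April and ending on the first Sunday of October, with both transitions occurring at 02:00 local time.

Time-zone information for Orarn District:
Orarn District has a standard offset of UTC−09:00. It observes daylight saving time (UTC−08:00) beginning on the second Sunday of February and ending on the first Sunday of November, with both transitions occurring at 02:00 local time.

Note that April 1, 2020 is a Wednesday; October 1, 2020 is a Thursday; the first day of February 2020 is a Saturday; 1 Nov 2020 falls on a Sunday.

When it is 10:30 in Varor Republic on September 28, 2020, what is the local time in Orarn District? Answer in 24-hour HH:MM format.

13:30

1 April 2020 is a Wednesday, so the first Sunday is April 5 and the fourth is April 26.
1 October 2020 is a Thursday, so the first Sunday is October 4.
September 28, 2020 falls between 26 April and 4 October, so daylight saving is in effect and Varor Republic is at UTC+13:00.
10:30 Varor Republic − 13h = 21:30 UTC (rolling into the previous day, 27 September 2020).
1 February 2020 is a Saturday, so the first Sunday is February 2 and the second is February 9.
1 November 2020 is a Sunday, so the first Sunday is November 1.
At the standard offset (UTC−09:00), 21:30 UTC − 9h = 12:30 Orarn District standard time.
Daylight saving runs 9 February – 1 November; the standard-time date in Orarn District, September 27, 2020, is inside that window, so Orarn District is at UTC−08:00.
21:30 UTC − 8h = 13:30 Orarn District.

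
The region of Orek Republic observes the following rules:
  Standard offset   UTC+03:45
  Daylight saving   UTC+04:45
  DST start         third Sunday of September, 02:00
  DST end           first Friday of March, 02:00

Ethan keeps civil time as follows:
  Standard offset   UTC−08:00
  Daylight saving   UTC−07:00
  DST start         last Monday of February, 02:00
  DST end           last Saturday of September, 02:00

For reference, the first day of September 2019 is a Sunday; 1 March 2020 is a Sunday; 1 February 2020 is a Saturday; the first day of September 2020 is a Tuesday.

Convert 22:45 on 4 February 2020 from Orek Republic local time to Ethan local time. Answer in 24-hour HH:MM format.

1 September 2019 is a Sunday, so the first Sunday is September 1 and the third is September 15.
1 March 2020 is a Sunday, so the first Friday is March 6.
Daylight saving runs 15 September 2019 – 6 March 2020; 4 February 2020 is inside that window, so Orek Republic is at UTC+04:45.
22:45 Orek Republic − 4h45m = 18:00 UTC.
1 February 2020 is a Saturday, so Mondays fall on 3, 10, 17, 24; the last is February 24.
1 September 2020 is a Tuesday, so Saturdays fall on 5, 12, 19, 26; the last is September 26.
At the standard offset (UTC−08:00), 18:00 UTC − 8h = 10:00 Ethan standard time.
The standard-time date in Ethan, 4 February 2020, is outside the daylight-saving period (24 February – 26 September), so Ethan is on standard time, UTC−08:00.
18:00 UTC − 8h = 10:00 Ethan.

10:00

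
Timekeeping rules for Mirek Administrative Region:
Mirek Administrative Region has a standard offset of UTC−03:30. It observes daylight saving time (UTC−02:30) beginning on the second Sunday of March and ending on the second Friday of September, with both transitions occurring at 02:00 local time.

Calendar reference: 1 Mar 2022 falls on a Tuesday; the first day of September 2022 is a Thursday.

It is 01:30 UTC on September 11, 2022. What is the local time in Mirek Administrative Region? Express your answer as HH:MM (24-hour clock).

1 March 2022 is a Tuesday, so the first Sunday is March 6 and the second is March 13.
1 September 2022 is a Thursday, so the first Friday is September 2 and the second is September 9.
At the standard offset (UTC−03:30), 01:30 UTC − 3h30m = 22:00 Mirek Administrative Region standard time (rolling into the previous day, 10 September 2022).
The standard-time date in Mirek Administrative Region, September 10, 2022, does not fall between 13 March and 9 September, so daylight saving is not in effect and Mirek Administrative Region is at UTC−03:30.
01:30 UTC − 3h30m = 22:00 local (rolling into the previous day, 10 September 2022).

22:00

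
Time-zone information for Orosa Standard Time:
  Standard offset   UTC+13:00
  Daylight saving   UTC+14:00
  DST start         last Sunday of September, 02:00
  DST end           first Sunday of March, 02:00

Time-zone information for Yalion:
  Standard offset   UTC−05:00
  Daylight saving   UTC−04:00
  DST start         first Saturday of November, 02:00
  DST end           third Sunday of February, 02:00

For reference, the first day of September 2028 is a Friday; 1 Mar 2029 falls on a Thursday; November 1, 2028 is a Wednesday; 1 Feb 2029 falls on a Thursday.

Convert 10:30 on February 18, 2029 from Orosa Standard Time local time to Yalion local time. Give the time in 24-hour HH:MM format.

16:30

1 September 2028 is a Friday, so Sundays fall on 3, 10, 17, 24; the last is September 24.
1 March 2029 is a Thursday, so the first Sunday is March 4.
February 18, 2029 falls between 24 September 2028 and 4 March 2029, so daylight saving is in effect and Orosa Standard Time is at UTC+14:00.
10:30 Orosa Standard Time − 14h = 20:30 UTC (rolling into the previous day, 17 February 2029).
1 November 2028 is a Wednesday, so the first Saturday is November 4.
1 February 2029 is a Thursday, so the first Sunday is February 4 and the third is February 18.
At the standard offset (UTC−05:00), 20:30 UTC − 5h = 15:30 Yalion standard time.
The standard-time date in Yalion, February 17, 2029, falls between 4 November 2028 and 18 February 2029, so daylight saving is in effect and Yalion is at UTC−04:00.
20:30 UTC − 4h = 16:30 Yalion.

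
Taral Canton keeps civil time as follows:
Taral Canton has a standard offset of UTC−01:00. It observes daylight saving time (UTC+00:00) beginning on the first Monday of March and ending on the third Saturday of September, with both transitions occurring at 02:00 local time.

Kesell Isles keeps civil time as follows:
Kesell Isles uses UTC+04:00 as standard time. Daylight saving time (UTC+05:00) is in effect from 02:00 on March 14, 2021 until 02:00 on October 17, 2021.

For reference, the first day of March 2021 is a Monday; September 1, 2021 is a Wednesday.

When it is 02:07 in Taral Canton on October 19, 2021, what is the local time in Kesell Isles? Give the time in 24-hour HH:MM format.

07:07

1 March 2021 is a Monday, so the first Monday is March 1.
1 September 2021 is a Wednesday, so the first Saturday is September 4 and the third is September 18.
Daylight saving runs 1 March – 18 September; October 19, 2021 is outside that window, so Taral Canton is on standard time at UTC−01:00.
02:07 Taral Canton + 1h = 03:07 UTC.
At the standard offset (UTC+04:00), 03:07 UTC + 4h = 07:07 Kesell Isles standard time.
The standard-time date in Kesell Isles, October 19, 2021, does not fall between 14 March and 17 October, so daylight saving is not in effect and Kesell Isles is at UTC+04:00.
03:07 UTC + 4h = 07:07 Kesell Isles.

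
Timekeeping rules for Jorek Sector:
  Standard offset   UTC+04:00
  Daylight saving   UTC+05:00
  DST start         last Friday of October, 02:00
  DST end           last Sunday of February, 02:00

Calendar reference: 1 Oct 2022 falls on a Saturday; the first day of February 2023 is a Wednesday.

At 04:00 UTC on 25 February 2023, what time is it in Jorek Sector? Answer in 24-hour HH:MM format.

09:00

1 October 2022 is a Saturday, so Fridays fall on 7, 14, 21, 28; the last is October 28.
1 February 2023 is a Wednesday, so Sundays fall on 5, 12, 19, 26; the last is February 26.
At the standard offset (UTC+04:00), 04:00 UTC + 4h = 08:00 Jorek Sector standard time.
Daylight saving runs 28 October 2022 – 26 February 2023; the standard-time date in Jorek Sector, 25 February 2023, is inside that window, so Jorek Sector is at UTC+05:00.
04:00 UTC + 5h = 09:00 local.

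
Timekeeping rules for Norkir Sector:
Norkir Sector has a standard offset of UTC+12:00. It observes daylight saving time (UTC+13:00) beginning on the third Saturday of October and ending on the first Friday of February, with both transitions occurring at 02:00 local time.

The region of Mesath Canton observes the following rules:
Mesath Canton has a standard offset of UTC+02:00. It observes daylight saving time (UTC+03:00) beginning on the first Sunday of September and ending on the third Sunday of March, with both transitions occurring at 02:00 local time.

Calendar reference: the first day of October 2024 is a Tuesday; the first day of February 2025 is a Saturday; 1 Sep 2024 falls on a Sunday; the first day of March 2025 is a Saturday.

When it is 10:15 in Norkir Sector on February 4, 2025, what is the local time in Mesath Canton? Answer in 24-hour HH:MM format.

00:15

1 October 2024 is a Tuesday, so the first Saturday is October 5 and the third is October 19.
1 February 2025 is a Saturday, so the first Friday is February 7.
February 4, 2025 falls between 19 October 2024 and 7 February 2025, so daylight saving is in effect and Norkir Sector is at UTC+13:00.
10:15 Norkir Sector − 13h = 21:15 UTC (rolling into the previous day, 3 February 2025).
1 September 2024 is a Sunday, so the first Sunday is September 1.
1 March 2025 is a Saturday, so the first Sunday is March 2 and the third is March 16.
At the standard offset (UTC+02:00), 21:15 UTC + 2h = 23:15 Mesath Canton standard time.
The standard-time date in Mesath Canton, February 3, 2025, falls between 1 September 2024 and 16 March 2025, so daylight saving is in effect and Mesath Canton is at UTC+03:00.
21:15 UTC + 3h = 00:15 Mesath Canton (rolling into the next day, 4 February 2025).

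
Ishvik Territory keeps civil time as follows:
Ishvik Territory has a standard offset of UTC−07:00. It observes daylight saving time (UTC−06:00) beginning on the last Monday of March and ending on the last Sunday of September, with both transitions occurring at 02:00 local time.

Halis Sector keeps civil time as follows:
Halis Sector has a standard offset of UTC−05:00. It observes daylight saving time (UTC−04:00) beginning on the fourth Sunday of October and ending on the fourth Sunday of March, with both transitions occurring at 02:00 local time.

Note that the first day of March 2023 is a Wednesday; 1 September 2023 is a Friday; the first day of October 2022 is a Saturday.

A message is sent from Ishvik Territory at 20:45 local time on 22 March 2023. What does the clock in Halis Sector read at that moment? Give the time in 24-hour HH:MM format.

1 March 2023 is a Wednesday, so Mondays fall on 6, 13, 20, 27; the last is March 27.
1 September 2023 is a Friday, so Sundays fall on 3, 10, 17, 24; the last is September 24.
22 March 2023 does not fall between 27 March and 24 September, so daylight saving is not in effect and Ishvik Territory is at UTC−07:00.
20:45 Ishvik Territory + 7h = 03:45 UTC (rolling into the next day, 23 March 2023).
1 October 2022 is a Saturday, so the first Sunday is October 2 and the fourth is October 23.
1 March 2023 is a Wednesday, so the first Sunday is March 5 and the fourth is March 26.
At the standard offset (UTC−05:00), 03:45 UTC − 5h = 22:45 Halis Sector standard time (rolling into the previous day, 22 March 2023).
The standard-time date in Halis Sector, 22 March 2023, falls between 23 October 2022 and 26 March 2023, so daylight saving is in effect and Halis Sector is at UTC−04:00.
03:45 UTC − 4h = 23:45 Halis Sector (rolling into the previous day, 22 March 2023).

23:45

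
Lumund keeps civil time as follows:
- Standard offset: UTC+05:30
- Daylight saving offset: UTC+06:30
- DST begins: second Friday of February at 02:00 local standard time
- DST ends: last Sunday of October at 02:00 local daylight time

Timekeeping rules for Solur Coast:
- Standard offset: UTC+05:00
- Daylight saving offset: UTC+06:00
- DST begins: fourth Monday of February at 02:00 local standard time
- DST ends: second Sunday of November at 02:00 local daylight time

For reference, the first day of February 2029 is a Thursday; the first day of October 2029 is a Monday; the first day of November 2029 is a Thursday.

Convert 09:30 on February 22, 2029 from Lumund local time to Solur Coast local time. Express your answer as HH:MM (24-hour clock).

08:00

1 February 2029 is a Thursday, so the first Friday is February 2 and the second is February 9.
1 October 2029 is a Monday, so Sundays fall on 7, 14, 21, 28; the last is October 28.
February 22, 2029 falls between 9 February and 28 October, so daylight saving is in effect and Lumund is at UTC+06:30.
09:30 Lumund − 6h30m = 03:00 UTC.
1 February 2029 is a Thursday, so the first Monday is February 5 and the fourth is February 26.
1 November 2029 is a Thursday, so the first Sunday is November 4 and the second is November 11.
At the standard offset (UTC+05:00), 03:00 UTC + 5h = 08:00 Solur Coast standard time.
Daylight saving runs 26 February – 11 November; the standard-time date in Solur Coast, February 22, 2029, is outside that window, so Solur Coast is on standard time at UTC+05:00.
03:00 UTC + 5h = 08:00 Solur Coast.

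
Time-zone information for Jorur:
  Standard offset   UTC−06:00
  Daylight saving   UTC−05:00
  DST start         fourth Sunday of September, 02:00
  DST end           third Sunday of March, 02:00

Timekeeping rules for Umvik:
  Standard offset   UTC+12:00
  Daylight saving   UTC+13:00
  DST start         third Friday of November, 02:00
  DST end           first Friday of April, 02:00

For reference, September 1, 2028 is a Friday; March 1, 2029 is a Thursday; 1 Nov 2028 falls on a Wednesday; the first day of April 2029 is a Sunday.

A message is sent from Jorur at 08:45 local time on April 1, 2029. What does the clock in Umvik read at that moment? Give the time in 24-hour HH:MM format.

03:45

1 September 2028 is a Friday, so the first Sunday is September 3 and the fourth is September 24.
1 March 2029 is a Thursday, so the first Sunday is March 4 and the third is March 18.
April 1, 2029 does not fall between 24 September 2028 and 18 March 2029, so daylight saving is not in effect and Jorur is at UTC−06:00.
08:45 Jorur + 6h = 14:45 UTC.
1 November 2028 is a Wednesday, so the first Friday is November 3 and the third is November 17.
1 April 2029 is a Sunday, so the first Friday is April 6.
At the standard offset (UTC+12:00), 14:45 UTC + 12h = 02:45 Umvik standard time (rolling into the next day, 2 April 2029).
The standard-time date in Umvik, April 2, 2029, lies within the daylight-saving period (17 November 2028 – 6 April 2029), so Umvik is on daylight time, UTC+13:00.
14:45 UTC + 13h = 03:45 Umvik (rolling into the next day, 2 April 2029).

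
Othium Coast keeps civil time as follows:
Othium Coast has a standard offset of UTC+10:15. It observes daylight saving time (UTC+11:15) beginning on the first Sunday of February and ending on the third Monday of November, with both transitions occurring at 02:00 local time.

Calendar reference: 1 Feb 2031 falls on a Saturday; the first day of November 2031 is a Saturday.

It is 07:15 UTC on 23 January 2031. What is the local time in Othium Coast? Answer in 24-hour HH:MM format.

1 February 2031 is a Saturday, so the first Sunday is February 2.
1 November 2031 is a Saturday, so the first Monday is November 3 and the third is November 17.
At the standard offset (UTC+10:15), 07:15 UTC + 10h15m = 17:30 Othium Coast standard time.
The standard-time date in Othium Coast, 23 January 2031, does not fall between 2 February and 17 November, so daylight saving is not in effect and Othium Coast is at UTC+10:15.
07:15 UTC + 10h15m = 17:30 local.

17:30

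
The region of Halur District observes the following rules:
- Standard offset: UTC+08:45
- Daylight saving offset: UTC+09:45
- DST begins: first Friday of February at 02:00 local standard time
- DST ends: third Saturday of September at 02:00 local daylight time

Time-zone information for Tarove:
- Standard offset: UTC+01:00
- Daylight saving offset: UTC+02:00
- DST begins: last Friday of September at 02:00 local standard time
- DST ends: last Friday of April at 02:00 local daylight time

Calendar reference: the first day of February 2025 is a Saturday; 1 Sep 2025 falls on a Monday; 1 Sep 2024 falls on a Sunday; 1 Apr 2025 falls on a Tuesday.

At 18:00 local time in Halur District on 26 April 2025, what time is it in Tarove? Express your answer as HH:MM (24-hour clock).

1 February 2025 is a Saturday, so the first Friday is February 7.
1 September 2025 is a Monday, so the first Saturday is September 6 and the third is September 20.
Daylight saving runs 7 February – 20 September; 26 April 2025 is inside that window, so Halur District is at UTC+09:45.
18:00 Halur District − 9h45m = 08:15 UTC.
1 September 2024 is a Sunday, so Fridays fall on 6, 13, 20, 27; the last is September 27.
1 April 2025 is a Tuesday, so Fridays fall on 4, 11, 18, 25; the last is April 25.
At the standard offset (UTC+01:00), 08:15 UTC + 1h = 09:15 Tarove standard time.
The standard-time date in Tarove, 26 April 2025, is outside the daylight-saving period (27 September 2024 – 25 April 2025), so Tarove is on standard time, UTC+01:00.
08:15 UTC + 1h = 09:15 Tarove.

09:15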